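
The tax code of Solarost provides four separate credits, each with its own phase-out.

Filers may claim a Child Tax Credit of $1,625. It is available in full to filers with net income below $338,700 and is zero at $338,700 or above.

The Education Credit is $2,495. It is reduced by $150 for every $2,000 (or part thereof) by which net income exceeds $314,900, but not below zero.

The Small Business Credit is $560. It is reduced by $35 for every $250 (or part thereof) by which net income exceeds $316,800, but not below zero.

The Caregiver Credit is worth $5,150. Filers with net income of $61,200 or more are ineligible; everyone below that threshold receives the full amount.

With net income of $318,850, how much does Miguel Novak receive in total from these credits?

$4,065

Child Tax Credit: $318,850 is below the $338,700 cutoff, so the full $1,625 applies.
Education Credit: income exceeds $314,900 by $3,950, which is 2 full-or-partial $2,000 increments; reduction = 2 × $150 = $300, leaving $2,195.
Small Business Credit: income exceeds $316,800 by $2,050, which is 9 full-or-partial $250 increments; reduction = 9 × $35 = $315, leaving $245.
Caregiver Credit: $318,850 meets or exceeds the $61,200 cutoff, so the credit is $0.
Total: $1,625 + $2,195 + $245 + $0 = $4,065.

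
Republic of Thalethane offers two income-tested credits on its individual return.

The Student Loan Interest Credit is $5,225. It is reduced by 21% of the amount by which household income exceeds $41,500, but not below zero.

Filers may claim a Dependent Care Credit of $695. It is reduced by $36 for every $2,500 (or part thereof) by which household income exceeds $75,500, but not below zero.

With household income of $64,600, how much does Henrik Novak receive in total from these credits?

$1,069

Student Loan Interest Credit: 21% of the $23,100 excess over $41,500 is $4,851; credit = $5,225 − $4,851 = $374.
Dependent Care Credit: $64,600 is at or below the $75,500 threshold, so the full $695 applies.
Total: $374 + $695 = $1,069.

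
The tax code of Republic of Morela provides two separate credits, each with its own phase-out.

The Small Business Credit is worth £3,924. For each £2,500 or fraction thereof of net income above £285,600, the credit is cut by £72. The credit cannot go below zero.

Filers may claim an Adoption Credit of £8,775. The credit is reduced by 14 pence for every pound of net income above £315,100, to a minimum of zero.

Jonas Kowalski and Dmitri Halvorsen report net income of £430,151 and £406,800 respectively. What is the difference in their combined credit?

£396

Jonas (£430,151): Small Business Credit: income exceeds £285,600 by £144,551 → 58 increments × £72 = £4,176 ≥ base, so the credit is £0. Adoption Credit: 14% of the £115,051 excess over £315,100 is £16,107.14 ≥ base, so the credit is £0. total £0 + £0 = £0
Dmitri (£406,800): Small Business Credit: income exceeds £285,600 by £121,200, which is 49 full-or-partial £2,500 increments; reduction = 49 × £72 = £3,528, leaving £396. Adoption Credit: 14% of the £91,700 excess over £315,100 is £12,838 ≥ base, so the credit is £0. total £396 + £0 = £396
Difference: |£0 − £396| = £396.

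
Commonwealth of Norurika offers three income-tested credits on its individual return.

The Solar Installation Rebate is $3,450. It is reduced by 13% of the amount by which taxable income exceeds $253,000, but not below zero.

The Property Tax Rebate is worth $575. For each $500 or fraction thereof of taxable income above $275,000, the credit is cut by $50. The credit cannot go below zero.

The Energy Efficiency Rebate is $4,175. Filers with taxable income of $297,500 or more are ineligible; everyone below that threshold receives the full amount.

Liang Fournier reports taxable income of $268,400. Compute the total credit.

$6,198

Solar Installation Rebate: 13% of the $15,400 excess over $253,000 is $2,002; credit = $3,450 − $2,002 = $1,448.
Property Tax Rebate: $268,400 is at or below the $275,000 threshold, so the full $575 applies.
Energy Efficiency Rebate: $268,400 is below the $297,500 cutoff, so the full $4,175 applies.
Total: $1,448 + $575 + $4,175 = $6,198.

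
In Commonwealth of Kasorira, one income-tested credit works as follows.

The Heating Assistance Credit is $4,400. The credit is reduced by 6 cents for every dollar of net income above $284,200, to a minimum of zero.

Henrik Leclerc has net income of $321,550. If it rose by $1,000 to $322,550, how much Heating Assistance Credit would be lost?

$60

At $321,550 — 6% of the $37,350 excess over $284,200 is $2,241; credit = $4,400 − $2,241 = $2,159.
At $322,550 — 6% of the $38,350 excess over $284,200 is $2,301; credit = $4,400 − $2,301 = $2,099.
Lost: $2,159 − $2,099 = $60.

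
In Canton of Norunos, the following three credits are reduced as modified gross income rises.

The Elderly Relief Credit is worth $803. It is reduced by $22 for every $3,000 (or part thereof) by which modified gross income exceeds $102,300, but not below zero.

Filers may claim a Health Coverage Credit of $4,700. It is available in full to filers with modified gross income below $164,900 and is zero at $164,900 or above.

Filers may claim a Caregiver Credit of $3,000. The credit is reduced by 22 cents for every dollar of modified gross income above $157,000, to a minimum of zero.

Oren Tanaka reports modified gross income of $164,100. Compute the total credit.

Elderly Relief Credit: income exceeds $102,300 by $61,800, which is 21 full-or-partial $3,000 increments; reduction = 21 × $22 = $462, leaving $341.
Health Coverage Credit: $164,100 is below the $164,900 cutoff, so the full $4,700 applies.
Caregiver Credit: 22% of the $7,100 excess over $157,000 is $1,562; credit = $3,000 − $1,562 = $1,438.
Total: $341 + $4,700 + $1,438 = $6,479.

$6,479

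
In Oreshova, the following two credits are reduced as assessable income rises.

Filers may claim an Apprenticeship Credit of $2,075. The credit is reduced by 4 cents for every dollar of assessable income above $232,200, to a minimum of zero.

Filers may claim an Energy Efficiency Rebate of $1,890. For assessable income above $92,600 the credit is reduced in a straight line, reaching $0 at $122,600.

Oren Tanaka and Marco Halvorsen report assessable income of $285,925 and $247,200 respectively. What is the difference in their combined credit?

Oren ($285,925): Apprenticeship Credit: 4% of the $53,725 excess over $232,200 is $2,149 ≥ base, so the credit is $0. Energy Efficiency Rebate: $285,925 is at or above $122,600, so the credit is $0. total $0 + $0 = $0
Marco ($247,200): Apprenticeship Credit: 4% of the $15,000 excess over $232,200 is $600; credit = $2,075 − $600 = $1,475. Energy Efficiency Rebate: $247,200 is at or above $122,600, so the credit is $0. total $1,475 + $0 = $1,475
Difference: |$0 − $1,475| = $1,475.

$1,475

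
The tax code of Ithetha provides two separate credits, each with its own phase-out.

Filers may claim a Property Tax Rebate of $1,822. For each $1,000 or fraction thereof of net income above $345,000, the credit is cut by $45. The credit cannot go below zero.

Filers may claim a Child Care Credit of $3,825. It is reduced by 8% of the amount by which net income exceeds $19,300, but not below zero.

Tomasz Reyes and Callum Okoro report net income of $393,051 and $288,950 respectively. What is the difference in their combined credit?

$1,822

Tomasz ($393,051): Property Tax Rebate: income exceeds $345,000 by $48,051 → 49 increments × $45 = $2,205 ≥ base, so the credit is $0. Child Care Credit: 8% of the $373,751 excess over $19,300 is $29,900.08 ≥ base, so the credit is $0. total $0 + $0 = $0
Callum ($288,950): Property Tax Rebate: $288,950 is at or below the $345,000 threshold, so the full $1,822 applies. Child Care Credit: 8% of the $269,650 excess over $19,300 is $21,572 ≥ base, so the credit is $0. total $1,822 + $0 = $1,822
Difference: |$0 − $1,822| = $1,822.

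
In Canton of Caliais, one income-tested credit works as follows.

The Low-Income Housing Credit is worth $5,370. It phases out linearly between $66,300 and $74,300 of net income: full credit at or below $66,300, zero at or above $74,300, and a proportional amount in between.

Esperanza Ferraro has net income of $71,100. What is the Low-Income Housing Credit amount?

$2,148

Low-Income Housing Credit: $71,100 is $4,800 into a $8,000 phase-out range, leaving 3,200/8,000 of the credit: $5,370 × 3,200/8,000 = $2,148.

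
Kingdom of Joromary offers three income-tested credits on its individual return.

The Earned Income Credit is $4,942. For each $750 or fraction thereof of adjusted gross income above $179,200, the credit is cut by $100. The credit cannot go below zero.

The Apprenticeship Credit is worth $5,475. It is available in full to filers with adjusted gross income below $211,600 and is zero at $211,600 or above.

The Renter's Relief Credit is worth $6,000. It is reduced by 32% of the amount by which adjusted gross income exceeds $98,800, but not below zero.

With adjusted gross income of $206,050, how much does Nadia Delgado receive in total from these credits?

$6,817

Earned Income Credit: income exceeds $179,200 by $26,850, which is 36 full-or-partial $750 increments; reduction = 36 × $100 = $3,600, leaving $1,342.
Apprenticeship Credit: $206,050 is below the $211,600 cutoff, so the full $5,475 applies.
Renter's Relief Credit: 32% of the $107,250 excess over $98,800 is $34,320 ≥ base, so the credit is $0.
Total: $1,342 + $5,475 + $0 = $6,817.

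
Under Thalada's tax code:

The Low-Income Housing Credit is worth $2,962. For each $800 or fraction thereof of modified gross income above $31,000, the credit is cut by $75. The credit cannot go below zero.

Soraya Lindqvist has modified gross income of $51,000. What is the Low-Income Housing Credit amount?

Low-Income Housing Credit: income exceeds $31,000 by $20,000, which is 25 full-or-partial $800 increments; reduction = 25 × $75 = $1,875, leaving $1,087.

$1,087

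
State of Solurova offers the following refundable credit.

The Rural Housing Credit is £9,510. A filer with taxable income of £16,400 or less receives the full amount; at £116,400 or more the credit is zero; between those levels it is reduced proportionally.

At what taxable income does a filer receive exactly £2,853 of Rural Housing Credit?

£2,853 is 2,853/9,510 of the full £9,510, so 6,657/9,510 of the £100,000 range has been used: income = £16,400 + £100,000 × 6,657/9,510 = £86,400.

£86,400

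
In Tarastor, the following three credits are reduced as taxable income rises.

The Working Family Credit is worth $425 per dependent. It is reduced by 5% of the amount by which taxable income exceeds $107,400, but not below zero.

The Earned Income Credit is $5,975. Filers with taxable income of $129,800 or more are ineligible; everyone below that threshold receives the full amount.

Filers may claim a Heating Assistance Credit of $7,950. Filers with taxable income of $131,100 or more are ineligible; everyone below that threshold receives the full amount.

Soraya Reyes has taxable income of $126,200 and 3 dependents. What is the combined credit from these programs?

Working Family Credit: base = 3 × $425 = $1,275. 5% of the $18,800 excess over $107,400 is $940; credit = $1,275 − $940 = $335.
Earned Income Credit: $126,200 is below the $129,800 cutoff, so the full $5,975 applies.
Heating Assistance Credit: $126,200 is below the $131,100 cutoff, so the full $7,950 applies.
Total: $335 + $5,975 + $7,950 = $14,260.

$14,260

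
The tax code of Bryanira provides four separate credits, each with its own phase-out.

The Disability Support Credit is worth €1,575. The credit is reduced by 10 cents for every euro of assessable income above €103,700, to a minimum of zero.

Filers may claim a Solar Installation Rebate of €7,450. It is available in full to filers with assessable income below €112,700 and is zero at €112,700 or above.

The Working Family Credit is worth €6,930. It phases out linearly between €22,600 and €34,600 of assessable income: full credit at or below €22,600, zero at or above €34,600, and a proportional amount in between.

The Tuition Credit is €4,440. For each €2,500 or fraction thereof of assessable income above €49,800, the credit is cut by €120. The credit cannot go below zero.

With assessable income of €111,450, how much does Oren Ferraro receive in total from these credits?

€9,690

Disability Support Credit: 10% of the €7,750 excess over €103,700 is €775; credit = €1,575 − €775 = €800.
Solar Installation Rebate: €111,450 is below the €112,700 cutoff, so the full €7,450 applies.
Working Family Credit: €111,450 is at or above €34,600, so the credit is €0.
Tuition Credit: income exceeds €49,800 by €61,650, which is 25 full-or-partial €2,500 increments; reduction = 25 × €120 = €3,000, leaving €1,440.
Total: €800 + €7,450 + €0 + €1,440 = €9,690.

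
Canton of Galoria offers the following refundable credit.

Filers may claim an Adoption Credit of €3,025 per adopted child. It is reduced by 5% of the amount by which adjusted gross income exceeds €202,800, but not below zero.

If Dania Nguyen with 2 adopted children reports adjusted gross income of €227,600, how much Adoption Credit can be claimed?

Adoption Credit: base = 2 × €3,025 = €6,050. 5% of the €24,800 excess over €202,800 is €1,240; credit = €6,050 − €1,240 = €4,810.

€4,810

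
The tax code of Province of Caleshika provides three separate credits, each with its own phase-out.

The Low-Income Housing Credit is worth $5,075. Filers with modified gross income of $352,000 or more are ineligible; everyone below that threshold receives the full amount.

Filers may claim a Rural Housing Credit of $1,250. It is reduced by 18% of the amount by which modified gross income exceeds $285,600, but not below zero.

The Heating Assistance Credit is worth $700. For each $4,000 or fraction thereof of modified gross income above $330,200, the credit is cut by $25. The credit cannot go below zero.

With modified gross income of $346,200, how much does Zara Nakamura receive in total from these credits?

$5,675

Low-Income Housing Credit: $346,200 is below the $352,000 cutoff, so the full $5,075 applies.
Rural Housing Credit: 18% of the $60,600 excess over $285,600 is $10,908 ≥ base, so the credit is $0.
Heating Assistance Credit: income exceeds $330,200 by $16,000, which is 4 full-or-partial $4,000 increments; reduction = 4 × $25 = $100, leaving $600.
Total: $5,075 + $0 + $600 = $5,675.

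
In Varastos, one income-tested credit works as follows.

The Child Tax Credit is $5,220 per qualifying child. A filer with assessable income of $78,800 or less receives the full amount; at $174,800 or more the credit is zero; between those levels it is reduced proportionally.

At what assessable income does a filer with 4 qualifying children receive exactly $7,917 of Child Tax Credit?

Full credit = 4 × $5,220 = $20,880.
$7,917 is 7,917/20,880 of the full $20,880, so 12,963/20,880 of the $96,000 range has been used: income = $78,800 + $96,000 × 12,963/20,880 = $138,400.

$138,400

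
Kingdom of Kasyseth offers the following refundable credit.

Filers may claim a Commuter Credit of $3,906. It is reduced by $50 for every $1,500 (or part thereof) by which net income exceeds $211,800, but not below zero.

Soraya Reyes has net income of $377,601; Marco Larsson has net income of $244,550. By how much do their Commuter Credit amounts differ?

Soraya ($377,601): Commuter Credit: income exceeds $211,800 by $165,801 → 111 increments × $50 = $5,550 ≥ base, so the credit is $0.
Marco ($244,550): Commuter Credit: income exceeds $211,800 by $32,750, which is 22 full-or-partial $1,500 increments; reduction = 22 × $50 = $1,100, leaving $2,806.
Difference: |$0 − $2,806| = $2,806.

$2,806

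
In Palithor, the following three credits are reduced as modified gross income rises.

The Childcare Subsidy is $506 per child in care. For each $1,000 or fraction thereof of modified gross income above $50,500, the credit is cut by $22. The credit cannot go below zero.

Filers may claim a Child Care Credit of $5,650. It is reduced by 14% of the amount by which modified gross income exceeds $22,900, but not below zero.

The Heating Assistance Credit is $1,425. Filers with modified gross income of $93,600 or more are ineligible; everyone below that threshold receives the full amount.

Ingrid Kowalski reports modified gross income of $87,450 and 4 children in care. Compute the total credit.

$2,635

Childcare Subsidy: base = 4 × $506 = $2,024. income exceeds $50,500 by $36,950, which is 37 full-or-partial $1,000 increments; reduction = 37 × $22 = $814, leaving $1,210.
Child Care Credit: 14% of the $64,550 excess over $22,900 is $9,037 ≥ base, so the credit is $0.
Heating Assistance Credit: $87,450 is below the $93,600 cutoff, so the full $1,425 applies.
Total: $1,210 + $0 + $1,425 = $2,635.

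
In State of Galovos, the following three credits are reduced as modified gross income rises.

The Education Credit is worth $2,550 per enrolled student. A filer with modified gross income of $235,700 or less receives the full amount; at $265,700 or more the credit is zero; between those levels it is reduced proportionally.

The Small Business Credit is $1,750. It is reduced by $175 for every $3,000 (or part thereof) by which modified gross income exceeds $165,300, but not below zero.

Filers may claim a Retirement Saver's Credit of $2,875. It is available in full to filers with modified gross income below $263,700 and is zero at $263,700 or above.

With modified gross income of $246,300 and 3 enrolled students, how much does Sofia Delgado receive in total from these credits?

$7,822

Education Credit: base = 3 × $2,550 = $7,650. $246,300 is $10,600 into a $30,000 phase-out range, leaving 19,400/30,000 of the credit: $7,650 × 19,400/30,000 = $4,947.
Small Business Credit: income exceeds $165,300 by $81,000 → 27 increments × $175 = $4,725 ≥ base, so the credit is $0.
Retirement Saver's Credit: $246,300 is below the $263,700 cutoff, so the full $2,875 applies.
Total: $4,947 + $0 + $2,875 = $7,822.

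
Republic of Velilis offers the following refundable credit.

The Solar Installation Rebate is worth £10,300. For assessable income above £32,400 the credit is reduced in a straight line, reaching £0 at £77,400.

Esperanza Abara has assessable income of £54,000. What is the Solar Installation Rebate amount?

Solar Installation Rebate: £54,000 is £21,600 into a £45,000 phase-out range, leaving 23,400/45,000 of the credit: £10,300 × 23,400/45,000 = £5,356.

£5,356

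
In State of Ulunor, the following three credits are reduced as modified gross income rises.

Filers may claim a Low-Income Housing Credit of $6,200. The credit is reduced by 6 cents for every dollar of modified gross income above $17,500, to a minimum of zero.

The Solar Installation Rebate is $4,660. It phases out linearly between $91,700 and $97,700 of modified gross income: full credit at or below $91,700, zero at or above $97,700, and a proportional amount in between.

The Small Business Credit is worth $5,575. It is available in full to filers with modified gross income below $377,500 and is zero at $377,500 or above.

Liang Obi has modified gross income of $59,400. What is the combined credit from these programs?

$13,921

Low-Income Housing Credit: 6% of the $41,900 excess over $17,500 is $2,514; credit = $6,200 − $2,514 = $3,686.
Solar Installation Rebate: $59,400 is at or below the $91,700 threshold, so the full $4,660 applies.
Small Business Credit: $59,400 is below the $377,500 cutoff, so the full $5,575 applies.
Total: $3,686 + $4,660 + $5,575 = $13,921.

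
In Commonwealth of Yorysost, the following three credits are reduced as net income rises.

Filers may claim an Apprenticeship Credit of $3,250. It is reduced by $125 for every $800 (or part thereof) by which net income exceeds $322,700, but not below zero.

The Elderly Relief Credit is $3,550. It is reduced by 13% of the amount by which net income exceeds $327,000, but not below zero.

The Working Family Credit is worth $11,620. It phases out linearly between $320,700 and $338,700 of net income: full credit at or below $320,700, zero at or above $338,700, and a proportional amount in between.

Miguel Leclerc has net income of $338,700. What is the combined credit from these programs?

$2,779

Apprenticeship Credit: income exceeds $322,700 by $16,000, which is 20 full-or-partial $800 increments; reduction = 20 × $125 = $2,500, leaving $750.
Elderly Relief Credit: 13% of the $11,700 excess over $327,000 is $1,521; credit = $3,550 − $1,521 = $2,029.
Working Family Credit: $338,700 is at or above $338,700, so the credit is $0.
Total: $750 + $2,029 + $0 = $2,779.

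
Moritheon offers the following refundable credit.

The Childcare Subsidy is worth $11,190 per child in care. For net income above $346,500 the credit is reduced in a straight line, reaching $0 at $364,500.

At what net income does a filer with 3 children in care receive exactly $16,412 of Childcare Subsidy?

$355,700

Full credit = 3 × $11,190 = $33,570.
$16,412 is 16,412/33,570 of the full $33,570, so 17,158/33,570 of the $18,000 range has been used: income = $346,500 + $18,000 × 17,158/33,570 = $355,700.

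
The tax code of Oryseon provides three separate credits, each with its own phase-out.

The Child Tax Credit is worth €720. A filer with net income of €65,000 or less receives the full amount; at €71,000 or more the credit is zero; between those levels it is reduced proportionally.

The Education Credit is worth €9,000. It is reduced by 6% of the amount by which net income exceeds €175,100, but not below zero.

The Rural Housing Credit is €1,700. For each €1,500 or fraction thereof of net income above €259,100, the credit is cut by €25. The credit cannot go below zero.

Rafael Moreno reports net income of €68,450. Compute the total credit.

Child Tax Credit: €68,450 is €3,450 into a €6,000 phase-out range, leaving 2,550/6,000 of the credit: €720 × 2,550/6,000 = €306.
Education Credit: €68,450 is at or below the €175,100 threshold, so the full €9,000 applies.
Rural Housing Credit: €68,450 is at or below the €259,100 threshold, so the full €1,700 applies.
Total: €306 + €9,000 + €1,700 = €11,006.

€11,006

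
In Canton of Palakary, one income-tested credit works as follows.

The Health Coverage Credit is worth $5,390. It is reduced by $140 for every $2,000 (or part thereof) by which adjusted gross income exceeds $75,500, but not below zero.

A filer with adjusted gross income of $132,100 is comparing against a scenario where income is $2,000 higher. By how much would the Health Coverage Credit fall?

At $132,100 — income exceeds $75,500 by $56,600, which is 29 full-or-partial $2,000 increments; reduction = 29 × $140 = $4,060, leaving $1,330.
At $134,100 — income exceeds $75,500 by $58,600, which is 30 full-or-partial $2,000 increments; reduction = 30 × $140 = $4,200, leaving $1,190.
Lost: $1,330 − $1,190 = $140.

$140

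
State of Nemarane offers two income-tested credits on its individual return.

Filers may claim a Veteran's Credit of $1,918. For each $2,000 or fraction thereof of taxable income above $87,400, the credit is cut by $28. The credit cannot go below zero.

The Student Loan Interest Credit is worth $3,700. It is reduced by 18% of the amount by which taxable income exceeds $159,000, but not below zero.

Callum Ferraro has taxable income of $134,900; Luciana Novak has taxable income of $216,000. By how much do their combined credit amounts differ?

Callum ($134,900): Veteran's Credit: income exceeds $87,400 by $47,500, which is 24 full-or-partial $2,000 increments; reduction = 24 × $28 = $672, leaving $1,246. Student Loan Interest Credit: $134,900 is at or below the $159,000 threshold, so the full $3,700 applies. total $1,246 + $3,700 = $4,946
Luciana ($216,000): Veteran's Credit: income exceeds $87,400 by $128,600, which is 65 full-or-partial $2,000 increments; reduction = 65 × $28 = $1,820, leaving $98. Student Loan Interest Credit: 18% of the $57,000 excess over $159,000 is $10,260 ≥ base, so the credit is $0. total $98 + $0 = $98
Difference: |$4,946 − $98| = $4,848.

$4,848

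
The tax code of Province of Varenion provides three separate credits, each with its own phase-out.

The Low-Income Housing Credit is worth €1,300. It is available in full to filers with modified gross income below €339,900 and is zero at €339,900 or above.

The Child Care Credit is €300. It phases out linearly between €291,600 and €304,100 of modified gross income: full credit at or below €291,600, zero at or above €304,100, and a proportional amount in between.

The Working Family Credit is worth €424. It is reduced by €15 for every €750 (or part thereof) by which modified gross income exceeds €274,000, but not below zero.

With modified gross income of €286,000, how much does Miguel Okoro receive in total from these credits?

Low-Income Housing Credit: €286,000 is below the €339,900 cutoff, so the full €1,300 applies.
Child Care Credit: €286,000 is at or below the €291,600 threshold, so the full €300 applies.
Working Family Credit: income exceeds €274,000 by €12,000, which is 16 full-or-partial €750 increments; reduction = 16 × €15 = €240, leaving €184.
Total: €1,300 + €300 + €184 = €1,784.

€1,784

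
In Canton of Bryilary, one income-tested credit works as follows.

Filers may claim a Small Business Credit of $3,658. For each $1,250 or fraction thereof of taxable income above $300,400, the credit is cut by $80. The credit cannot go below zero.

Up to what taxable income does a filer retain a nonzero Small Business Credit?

$356,650

After 45 increments the reduction is 45 × $80 = $3,600, leaving $58; one more increment wipes it out. Increment 45 ends at excess 45 × $1,250 = $56,250, so the highest qualifying income is $300,400 + $56,250 = $356,650.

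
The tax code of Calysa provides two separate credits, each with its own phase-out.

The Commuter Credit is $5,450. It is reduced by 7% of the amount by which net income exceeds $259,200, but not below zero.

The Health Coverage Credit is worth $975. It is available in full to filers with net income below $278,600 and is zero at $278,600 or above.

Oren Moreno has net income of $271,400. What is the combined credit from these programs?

Commuter Credit: 7% of the $12,200 excess over $259,200 is $854; credit = $5,450 − $854 = $4,596.
Health Coverage Credit: $271,400 is below the $278,600 cutoff, so the full $975 applies.
Total: $4,596 + $975 = $5,571.

$5,571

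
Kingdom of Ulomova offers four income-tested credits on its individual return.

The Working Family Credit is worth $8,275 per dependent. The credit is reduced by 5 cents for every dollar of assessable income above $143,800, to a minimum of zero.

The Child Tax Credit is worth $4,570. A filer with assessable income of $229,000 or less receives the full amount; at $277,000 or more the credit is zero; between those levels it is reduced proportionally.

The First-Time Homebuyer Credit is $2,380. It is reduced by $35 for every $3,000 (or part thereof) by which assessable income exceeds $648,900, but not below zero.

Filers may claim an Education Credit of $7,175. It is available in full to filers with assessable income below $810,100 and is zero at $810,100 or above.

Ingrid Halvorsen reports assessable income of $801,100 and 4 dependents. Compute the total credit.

$8,005

Working Family Credit: base = 4 × $8,275 = $33,100. 5% of the $657,300 excess over $143,800 is $32,865; credit = $33,100 − $32,865 = $235.
Child Tax Credit: $801,100 is at or above $277,000, so the credit is $0.
First-Time Homebuyer Credit: income exceeds $648,900 by $152,200, which is 51 full-or-partial $3,000 increments; reduction = 51 × $35 = $1,785, leaving $595.
Education Credit: $801,100 is below the $810,100 cutoff, so the full $7,175 applies.
Total: $235 + $0 + $595 + $7,175 = $8,005.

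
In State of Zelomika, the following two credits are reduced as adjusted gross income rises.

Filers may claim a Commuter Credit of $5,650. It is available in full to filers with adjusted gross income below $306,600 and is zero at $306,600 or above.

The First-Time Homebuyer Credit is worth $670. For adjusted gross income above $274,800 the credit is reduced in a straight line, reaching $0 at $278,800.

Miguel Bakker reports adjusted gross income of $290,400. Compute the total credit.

$5,650

Commuter Credit: $290,400 is below the $306,600 cutoff, so the full $5,650 applies.
First-Time Homebuyer Credit: $290,400 is at or above $278,800, so the credit is $0.
Total: $5,650 + $0 = $5,650.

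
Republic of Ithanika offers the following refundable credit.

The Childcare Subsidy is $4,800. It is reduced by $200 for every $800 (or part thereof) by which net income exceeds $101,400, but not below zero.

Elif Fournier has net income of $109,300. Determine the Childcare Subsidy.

Childcare Subsidy: income exceeds $101,400 by $7,900, which is 10 full-or-partial $800 increments; reduction = 10 × $200 = $2,000, leaving $2,800.

$2,800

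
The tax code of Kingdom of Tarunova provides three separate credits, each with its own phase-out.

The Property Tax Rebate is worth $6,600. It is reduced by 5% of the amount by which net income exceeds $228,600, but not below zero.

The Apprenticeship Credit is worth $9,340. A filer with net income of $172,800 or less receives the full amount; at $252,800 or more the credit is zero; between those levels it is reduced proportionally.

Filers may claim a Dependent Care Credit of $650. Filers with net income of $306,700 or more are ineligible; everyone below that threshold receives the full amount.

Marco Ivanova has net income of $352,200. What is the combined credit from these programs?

Property Tax Rebate: 5% of the $123,600 excess over $228,600 is $6,180; credit = $6,600 − $6,180 = $420.
Apprenticeship Credit: $352,200 is at or above $252,800, so the credit is $0.
Dependent Care Credit: $352,200 meets or exceeds the $306,700 cutoff, so the credit is $0.
Total: $420 + $0 + $0 = $420.

$420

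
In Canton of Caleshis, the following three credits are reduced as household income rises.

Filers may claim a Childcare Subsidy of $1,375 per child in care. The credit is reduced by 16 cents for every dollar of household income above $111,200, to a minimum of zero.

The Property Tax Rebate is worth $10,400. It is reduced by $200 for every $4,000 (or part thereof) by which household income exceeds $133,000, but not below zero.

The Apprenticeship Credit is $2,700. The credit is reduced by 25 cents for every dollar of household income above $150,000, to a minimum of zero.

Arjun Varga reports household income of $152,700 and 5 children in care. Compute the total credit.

Childcare Subsidy: base = 5 × $1,375 = $6,875. 16% of the $41,500 excess over $111,200 is $6,640; credit = $6,875 − $6,640 = $235.
Property Tax Rebate: income exceeds $133,000 by $19,700, which is 5 full-or-partial $4,000 increments; reduction = 5 × $200 = $1,000, leaving $9,400.
Apprenticeship Credit: 25% of the $2,700 excess over $150,000 is $675; credit = $2,700 − $675 = $2,025.
Total: $235 + $9,400 + $2,025 = $11,660.

$11,660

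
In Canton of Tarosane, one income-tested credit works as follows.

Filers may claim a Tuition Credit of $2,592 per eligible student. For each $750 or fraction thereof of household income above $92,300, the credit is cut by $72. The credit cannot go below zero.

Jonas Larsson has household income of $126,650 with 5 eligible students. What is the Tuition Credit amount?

$9,648

Tuition Credit: base = 5 × $2,592 = $12,960. income exceeds $92,300 by $34,350, which is 46 full-or-partial $750 increments; reduction = 46 × $72 = $3,312, leaving $9,648.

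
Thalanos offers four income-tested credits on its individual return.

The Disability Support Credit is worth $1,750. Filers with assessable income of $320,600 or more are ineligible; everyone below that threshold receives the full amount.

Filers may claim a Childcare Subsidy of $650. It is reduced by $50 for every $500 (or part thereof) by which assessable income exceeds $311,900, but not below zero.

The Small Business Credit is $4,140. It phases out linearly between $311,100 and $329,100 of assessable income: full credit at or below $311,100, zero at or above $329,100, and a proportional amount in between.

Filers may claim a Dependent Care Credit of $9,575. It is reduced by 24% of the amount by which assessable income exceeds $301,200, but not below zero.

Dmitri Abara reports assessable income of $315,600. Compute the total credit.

Disability Support Credit: $315,600 is below the $320,600 cutoff, so the full $1,750 applies.
Childcare Subsidy: income exceeds $311,900 by $3,700, which is 8 full-or-partial $500 increments; reduction = 8 × $50 = $400, leaving $250.
Small Business Credit: $315,600 is $4,500 into a $18,000 phase-out range, leaving 13,500/18,000 of the credit: $4,140 × 13,500/18,000 = $3,105.
Dependent Care Credit: 24% of the $14,400 excess over $301,200 is $3,456; credit = $9,575 − $3,456 = $6,119.
Total: $1,750 + $250 + $3,105 + $6,119 = $11,224.

$11,224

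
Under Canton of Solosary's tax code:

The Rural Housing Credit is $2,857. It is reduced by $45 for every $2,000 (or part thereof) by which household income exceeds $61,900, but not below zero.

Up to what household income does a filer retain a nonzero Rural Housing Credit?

$187,900

After 63 increments the reduction is 63 × $45 = $2,835, leaving $22; one more increment wipes it out. Increment 63 ends at excess 63 × $2,000 = $126,000, so the highest qualifying income is $61,900 + $126,000 = $187,900.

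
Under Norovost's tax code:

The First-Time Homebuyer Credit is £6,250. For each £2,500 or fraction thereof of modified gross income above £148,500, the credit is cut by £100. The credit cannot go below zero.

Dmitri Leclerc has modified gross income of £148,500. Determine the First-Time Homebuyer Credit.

First-Time Homebuyer Credit: £148,500 is at or below the £148,500 threshold, so the full £6,250 applies.

£6,250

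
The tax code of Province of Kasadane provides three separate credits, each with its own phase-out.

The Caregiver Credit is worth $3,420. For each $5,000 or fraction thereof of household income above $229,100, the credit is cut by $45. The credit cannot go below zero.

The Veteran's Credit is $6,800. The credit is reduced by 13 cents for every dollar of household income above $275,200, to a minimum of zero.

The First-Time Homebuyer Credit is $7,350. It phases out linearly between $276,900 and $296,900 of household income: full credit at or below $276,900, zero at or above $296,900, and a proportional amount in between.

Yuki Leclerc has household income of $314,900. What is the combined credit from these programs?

$4,249

Caregiver Credit: income exceeds $229,100 by $85,800, which is 18 full-or-partial $5,000 increments; reduction = 18 × $45 = $810, leaving $2,610.
Veteran's Credit: 13% of the $39,700 excess over $275,200 is $5,161; credit = $6,800 − $5,161 = $1,639.
First-Time Homebuyer Credit: $314,900 is at or above $296,900, so the credit is $0.
Total: $2,610 + $1,639 + $0 = $4,249.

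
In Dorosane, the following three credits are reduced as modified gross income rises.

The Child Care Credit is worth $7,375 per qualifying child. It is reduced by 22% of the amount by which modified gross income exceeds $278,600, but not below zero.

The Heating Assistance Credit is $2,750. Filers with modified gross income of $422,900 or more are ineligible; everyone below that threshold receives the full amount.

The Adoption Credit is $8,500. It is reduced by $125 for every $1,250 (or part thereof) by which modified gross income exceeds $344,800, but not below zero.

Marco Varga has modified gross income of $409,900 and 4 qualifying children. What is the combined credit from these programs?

Child Care Credit: base = 4 × $7,375 = $29,500. 22% of the $131,300 excess over $278,600 is $28,886; credit = $29,500 − $28,886 = $614.
Heating Assistance Credit: $409,900 is below the $422,900 cutoff, so the full $2,750 applies.
Adoption Credit: income exceeds $344,800 by $65,100, which is 53 full-or-partial $1,250 increments; reduction = 53 × $125 = $6,625, leaving $1,875.
Total: $614 + $2,750 + $1,875 = $5,239.

$5,239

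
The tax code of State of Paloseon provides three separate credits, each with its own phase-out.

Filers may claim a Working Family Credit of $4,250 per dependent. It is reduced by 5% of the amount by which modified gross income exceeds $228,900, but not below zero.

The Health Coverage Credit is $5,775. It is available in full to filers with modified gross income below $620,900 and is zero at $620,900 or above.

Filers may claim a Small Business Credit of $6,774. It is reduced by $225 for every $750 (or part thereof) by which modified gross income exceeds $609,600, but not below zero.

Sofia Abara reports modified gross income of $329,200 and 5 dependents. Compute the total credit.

$28,784

Working Family Credit: base = 5 × $4,250 = $21,250. 5% of the $100,300 excess over $228,900 is $5,015; credit = $21,250 − $5,015 = $16,235.
Health Coverage Credit: $329,200 is below the $620,900 cutoff, so the full $5,775 applies.
Small Business Credit: $329,200 is at or below the $609,600 threshold, so the full $6,774 applies.
Total: $16,235 + $5,775 + $6,774 = $28,784.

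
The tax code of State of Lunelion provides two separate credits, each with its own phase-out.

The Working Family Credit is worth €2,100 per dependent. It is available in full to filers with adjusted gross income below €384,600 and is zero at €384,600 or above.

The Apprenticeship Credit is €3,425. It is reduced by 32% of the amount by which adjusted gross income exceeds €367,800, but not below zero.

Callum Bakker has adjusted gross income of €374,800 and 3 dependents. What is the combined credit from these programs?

Working Family Credit: base = 3 × €2,100 = €6,300. €374,800 is below the €384,600 cutoff, so the full €6,300 applies.
Apprenticeship Credit: 32% of the €7,000 excess over €367,800 is €2,240; credit = €3,425 − €2,240 = €1,185.
Total: €6,300 + €1,185 = €7,485.

€7,485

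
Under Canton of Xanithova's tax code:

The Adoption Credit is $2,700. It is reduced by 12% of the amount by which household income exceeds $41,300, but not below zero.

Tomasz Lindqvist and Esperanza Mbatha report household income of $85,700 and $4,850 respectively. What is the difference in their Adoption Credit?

$2,700

Tomasz ($85,700): Adoption Credit: 12% of the $44,400 excess over $41,300 is $5,328 ≥ base, so the credit is $0.
Esperanza ($4,850): Adoption Credit: $4,850 is at or below the $41,300 threshold, so the full $2,700 applies.
Difference: |$0 − $2,700| = $2,700.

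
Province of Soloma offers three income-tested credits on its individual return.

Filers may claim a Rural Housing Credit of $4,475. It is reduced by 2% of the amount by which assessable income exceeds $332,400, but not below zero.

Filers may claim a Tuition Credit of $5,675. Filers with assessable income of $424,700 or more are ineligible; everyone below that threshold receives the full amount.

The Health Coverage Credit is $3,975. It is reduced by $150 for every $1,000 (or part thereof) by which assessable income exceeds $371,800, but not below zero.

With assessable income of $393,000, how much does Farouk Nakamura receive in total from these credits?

$9,613

Rural Housing Credit: 2% of the $60,600 excess over $332,400 is $1,212; credit = $4,475 − $1,212 = $3,263.
Tuition Credit: $393,000 is below the $424,700 cutoff, so the full $5,675 applies.
Health Coverage Credit: income exceeds $371,800 by $21,200, which is 22 full-or-partial $1,000 increments; reduction = 22 × $150 = $3,300, leaving $675.
Total: $3,263 + $5,675 + $675 = $9,613.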